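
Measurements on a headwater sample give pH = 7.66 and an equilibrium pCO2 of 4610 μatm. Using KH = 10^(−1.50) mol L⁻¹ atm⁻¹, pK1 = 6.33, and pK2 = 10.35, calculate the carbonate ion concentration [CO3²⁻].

[CO3²⁻] = 6.36 μmol/L

[CO2*] = KH · pCO2 = 10^(−1.50) × 4610×10^-6 = 1.458×10^-4 mol/L
α₀ = 1/(1 + K1/[H⁺] + K1K2/[H⁺]²) = 1/(1 + 10^+1.33 + 10^-1.36) = 0.04460
DIC = [CO2*]/α₀ = 1.458×10^-4 / 0.04460 = 3.269 mmol/L
[CO3²⁻] = α₂·DIC; α₂ = 0.001947, so [CO3²⁻] = 0.001947 × 3.269 = 0.00636 mmol/L = 6.36 μmol/L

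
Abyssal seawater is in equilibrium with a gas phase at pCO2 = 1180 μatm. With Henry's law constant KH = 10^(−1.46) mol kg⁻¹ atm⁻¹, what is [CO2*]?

KH = 10^(−1.46) = 3.467×10^-2 mol kg⁻¹ atm⁻¹
[CO2*] = KH · pCO2 = 3.467×10^-2 × 1180×10^-6 atm = 4.09×10^-5 mol/kg

[CO2*] = 40.9 μmol/kg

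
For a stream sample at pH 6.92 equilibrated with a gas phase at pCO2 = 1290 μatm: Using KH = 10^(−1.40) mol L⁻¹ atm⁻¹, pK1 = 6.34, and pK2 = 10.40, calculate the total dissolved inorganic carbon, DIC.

[CO2*] = KH · pCO2 = 10^(−1.40) × 1290×10^-6 = 5.136×10^-5 mol/L
α₀ = 1/(1 + K1/[H⁺] + K1K2/[H⁺]²) = 1/(1 + 10^+0.58 + 10^-2.90) = 0.2082
DIC = [CO2*]/α₀ = 5.136×10^-5 / 0.2082 = 0.247 mmol/L

DIC = 0.247 mmol/L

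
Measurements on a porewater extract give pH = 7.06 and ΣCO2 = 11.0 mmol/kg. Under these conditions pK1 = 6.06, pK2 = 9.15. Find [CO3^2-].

α₂ = 1 / (1 + [H⁺]/K2 + [H⁺]²/(K1K2)) = 1 / (1 + 10^+2.09 + 10^+1.09)
   = 1 / (1 + 123.03 + 12.303) = 1/136.33 = 0.007335
[CO3²⁻] = α₂ × DIC = 0.007335 × 11.0 = 0.0807 mmol/kg

[CO3²⁻] = 0.0807 mmol/kg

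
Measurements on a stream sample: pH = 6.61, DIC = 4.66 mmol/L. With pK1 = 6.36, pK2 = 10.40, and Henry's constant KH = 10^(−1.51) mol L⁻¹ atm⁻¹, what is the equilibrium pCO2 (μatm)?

α₀ = 1 / (1 + K1/[H⁺] + K1K2/[H⁺]²) = 1 / (1 + 10^+0.25 + 10^-3.54)
   = 1 / (1 + 1.7783 + 0.00028840) = 1/2.7786 = 0.3599
[CO2*] = α₀ × DIC = 0.3599 × 4.66 = 1.677 mmol/L
pCO2 = [CO2*]/KH = 1.677×10^-3 / 3.090×10^-2 = 5.43×10^4 μatm

pCO2 = 5.43×10^4 μatm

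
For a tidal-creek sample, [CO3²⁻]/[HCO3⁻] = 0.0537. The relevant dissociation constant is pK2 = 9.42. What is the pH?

pH = 8.15

From K2 = [H⁺][CO3²⁻]/[HCO3⁻]:  pH = pK2 + log₁₀([CO3²⁻]/[HCO3⁻])
log₁₀(0.0537) = -1.270
pH = 9.42 + (-1.270) = 8.15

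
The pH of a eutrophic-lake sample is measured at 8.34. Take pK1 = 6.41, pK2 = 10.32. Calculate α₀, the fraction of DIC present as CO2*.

α₀ = 0.0115

α₀ = 1 / (1 + K1/[H⁺] + K1K2/[H⁺]²) = 1 / (1 + 10^+1.93 + 10^-0.05)
   = 1 / (1 + 85.114 + 0.89125) = 1/87.005 = 0.01149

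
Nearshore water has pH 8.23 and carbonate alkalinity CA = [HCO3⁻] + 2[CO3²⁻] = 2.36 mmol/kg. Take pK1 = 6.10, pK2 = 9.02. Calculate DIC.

DIC = 2.08 mmol/kg

CA = [HCO3⁻] + 2[CO3²⁻] = (α₁ + 2α₂)·DIC
At pH 8.23: [H⁺]/K1 = 10^-2.13 = 0.0074131, K2/[H⁺] = 10^-0.79 = 0.16218
α₁ = 1/(1 + 0.0074131 + 0.16218) = 1/1.1696 = 0.8550; α₂ = α₁·K2/[H⁺] = 0.1387
α₁ + 2α₂ = 1.1323
DIC = CA / (α₁ + 2α₂) = 2.36 / 1.1323 = 2.08 mmol/kg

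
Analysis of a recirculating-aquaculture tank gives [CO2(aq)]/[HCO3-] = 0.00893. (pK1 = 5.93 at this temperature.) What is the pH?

From K1 = [H⁺][HCO3-]/[CO2(aq)]:  pH = pK1 − log₁₀([CO2(aq)]/[HCO3-])
log₁₀(0.00893) = -2.049
pH = 5.93 − (-2.049) = 7.98

pH = 7.98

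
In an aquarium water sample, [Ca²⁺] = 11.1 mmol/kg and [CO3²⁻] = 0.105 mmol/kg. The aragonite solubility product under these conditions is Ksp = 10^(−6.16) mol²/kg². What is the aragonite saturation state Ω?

Ω = 1.68

Ksp = 10^(−6.16) = 6.918×10^-7
Ω = [Ca²⁺][CO3²⁻]/Ksp = (11.1×10^-3)(0.105×10^-3) / 6.918×10^-7 = 1.68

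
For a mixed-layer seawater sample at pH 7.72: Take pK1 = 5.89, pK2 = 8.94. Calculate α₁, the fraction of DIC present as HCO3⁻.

α₁ = 1 / (1 + [H⁺]/K1 + K2/[H⁺]) = 1 / (1 + 10^-1.83 + 10^-1.22)
   = 1 / (1 + 0.014791 + 0.060256) = 1/1.0750 = 0.9302

α₁ = 0.930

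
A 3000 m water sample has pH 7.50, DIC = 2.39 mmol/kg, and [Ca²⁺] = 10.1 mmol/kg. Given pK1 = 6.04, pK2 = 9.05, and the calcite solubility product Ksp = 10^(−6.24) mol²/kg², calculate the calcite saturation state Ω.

α₂ = 1 / (1 + [H⁺]/K2 + [H⁺]²/(K1K2)) = 1 / (1 + 10^+1.55 + 10^+0.09)
   = 1 / (1 + 35.481 + 1.2303) = 1/37.712 = 0.02652
[CO3²⁻] = α₂ × DIC = 0.02652 × 2.39 = 0.06338 mmol/kg
Ksp = 10^(−6.24) = 5.754×10^-7
Ω = [Ca²⁺][CO3²⁻]/Ksp = (10.1×10^-3)(6.338×10^-5) / 5.754×10^-7 = 1.11

Ω = 1.11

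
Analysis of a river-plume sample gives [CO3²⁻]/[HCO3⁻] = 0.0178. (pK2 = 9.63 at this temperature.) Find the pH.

From K2 = [H⁺][CO3²⁻]/[HCO3⁻]:  pH = pK2 + log₁₀([CO3²⁻]/[HCO3⁻])
log₁₀(0.0178) = -1.750
pH = 9.63 + (-1.750) = 7.88

pH = 7.88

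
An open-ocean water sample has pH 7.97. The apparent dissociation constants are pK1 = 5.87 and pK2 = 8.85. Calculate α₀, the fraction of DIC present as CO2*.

α₀ = 0.00697

α₀ = 1 / (1 + K1/[H⁺] + K1K2/[H⁺]²) = 1 / (1 + 10^+2.10 + 10^+1.22)
   = 1 / (1 + 125.89 + 16.596) = 1/143.49 = 0.006969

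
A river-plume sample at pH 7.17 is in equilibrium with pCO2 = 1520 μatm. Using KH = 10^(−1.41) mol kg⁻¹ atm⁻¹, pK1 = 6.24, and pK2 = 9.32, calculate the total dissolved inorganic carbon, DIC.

DIC = 0.566 mmol/kg

[CO2*] = KH · pCO2 = 10^(−1.41) × 1520×10^-6 = 5.913×10^-5 mol/kg
α₀ = 1/(1 + K1/[H⁺] + K1K2/[H⁺]²) = 1/(1 + 10^+0.93 + 10^-1.22) = 0.1045
DIC = [CO2*]/α₀ = 5.913×10^-5 / 0.1045 = 0.566 mmol/kg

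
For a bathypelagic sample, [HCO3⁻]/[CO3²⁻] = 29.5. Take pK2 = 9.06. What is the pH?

From K2 = [H⁺][CO3²⁻]/[HCO3⁻]:  pH = pK2 − log₁₀([HCO3⁻]/[CO3²⁻])
log₁₀(29.5) = +1.470
pH = 9.06 − (+1.470) = 7.59

pH = 7.59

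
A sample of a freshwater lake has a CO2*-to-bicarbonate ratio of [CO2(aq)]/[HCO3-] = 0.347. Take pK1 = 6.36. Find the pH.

pH = 6.82

From K1 = [H⁺][HCO3-]/[CO2(aq)]:  pH = pK1 − log₁₀([CO2(aq)]/[HCO3-])
log₁₀(0.347) = -0.460
pH = 6.36 − (-0.460) = 6.82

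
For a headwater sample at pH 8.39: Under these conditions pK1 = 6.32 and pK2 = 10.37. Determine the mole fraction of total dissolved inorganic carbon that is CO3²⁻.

α₂ = 0.0103

α₂ = 1 / (1 + [H⁺]/K2 + [H⁺]²/(K1K2)) = 1 / (1 + 10^+1.98 + 10^-0.09)
   = 1 / (1 + 95.499 + 0.81283) = 1/97.312 = 0.01028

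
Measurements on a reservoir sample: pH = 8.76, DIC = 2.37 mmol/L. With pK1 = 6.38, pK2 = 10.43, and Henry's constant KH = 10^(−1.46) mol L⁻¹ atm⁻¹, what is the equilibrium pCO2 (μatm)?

α₀ = 1 / (1 + K1/[H⁺] + K1K2/[H⁺]²) = 1 / (1 + 10^+2.38 + 10^+0.71)
   = 1 / (1 + 239.88 + 5.1286) = 1/246.01 = 0.004065
[CO2*] = α₀ × DIC = 0.004065 × 2.37 = 0.009634 mmol/L = 9.634 μmol/L
pCO2 = [CO2*]/KH = 9.634×10^-6 / 3.467×10^-2 = 278 μatm

pCO2 = 278 μatm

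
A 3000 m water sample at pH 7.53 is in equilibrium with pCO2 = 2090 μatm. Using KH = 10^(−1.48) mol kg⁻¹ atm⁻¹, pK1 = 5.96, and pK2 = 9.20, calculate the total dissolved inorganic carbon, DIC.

[CO2*] = KH · pCO2 = 10^(−1.48) × 2090×10^-6 = 6.921×10^-5 mol/kg
α₀ = 1/(1 + K1/[H⁺] + K1K2/[H⁺]²) = 1/(1 + 10^+1.57 + 10^-0.10) = 0.02568
DIC = [CO2*]/α₀ = 6.921×10^-5 / 0.02568 = 2.70 mmol/kg

DIC = 2.70 mmol/kg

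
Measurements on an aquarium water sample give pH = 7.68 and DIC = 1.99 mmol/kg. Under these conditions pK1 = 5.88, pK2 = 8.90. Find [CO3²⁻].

α₂ = 1 / (1 + [H⁺]/K2 + [H⁺]²/(K1K2)) = 1 / (1 + 10^+1.22 + 10^-0.58)
   = 1 / (1 + 16.596 + 0.26303) = 1/17.859 = 0.05599
[CO3²⁻] = α₂ × DIC = 0.05599 × 1.99 = 0.111 mmol/kg

[CO3²⁻] = 0.111 mmol/kg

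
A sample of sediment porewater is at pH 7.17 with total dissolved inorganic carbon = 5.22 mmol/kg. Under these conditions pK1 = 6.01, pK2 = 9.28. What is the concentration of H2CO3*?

[CO2*] = 0.335 mmol/kg

α₀ = 1 / (1 + K1/[H⁺] + K1K2/[H⁺]²) = 1 / (1 + 10^+1.16 + 10^-0.95)
   = 1 / (1 + 14.454 + 0.11220) = 1/15.567 = 0.06424
[CO2*] = α₀ × DIC = 0.06424 × 5.22 = 0.335 mmol/kg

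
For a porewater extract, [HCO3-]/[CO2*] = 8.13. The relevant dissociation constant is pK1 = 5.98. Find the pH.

From K1 = [H⁺][HCO3-]/[CO2*]:  pH = pK1 + log₁₀([HCO3-]/[CO2*])
log₁₀(8.13) = +0.910
pH = 5.98 + (+0.910) = 6.89

pH = 6.89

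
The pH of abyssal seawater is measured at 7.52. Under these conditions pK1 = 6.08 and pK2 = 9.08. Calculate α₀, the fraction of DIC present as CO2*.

α₀ = 1 / (1 + K1/[H⁺] + K1K2/[H⁺]²) = 1 / (1 + 10^+1.44 + 10^-0.12)
   = 1 / (1 + 27.542 + 0.75858) = 1/29.301 = 0.03413

α₀ = 0.0341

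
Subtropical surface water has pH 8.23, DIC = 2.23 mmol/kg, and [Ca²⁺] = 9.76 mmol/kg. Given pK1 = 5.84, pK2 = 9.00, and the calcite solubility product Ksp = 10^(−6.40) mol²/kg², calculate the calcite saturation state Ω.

Ω = 7.91

α₂ = 1 / (1 + [H⁺]/K2 + [H⁺]²/(K1K2)) = 1 / (1 + 10^+0.77 + 10^-1.62)
   = 1 / (1 + 5.8884 + 0.023988) = 1/6.9124 = 0.1447
[CO3²⁻] = α₂ × DIC = 0.1447 × 2.23 = 0.3226 mmol/kg
Ksp = 10^(−6.40) = 3.981×10^-7
Ω = [Ca²⁺][CO3²⁻]/Ksp = (9.76×10^-3)(3.226×10^-4) / 3.981×10^-7 = 7.91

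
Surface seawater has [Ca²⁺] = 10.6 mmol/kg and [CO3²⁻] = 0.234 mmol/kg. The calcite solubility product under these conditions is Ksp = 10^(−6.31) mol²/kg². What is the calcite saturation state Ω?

Ω = 5.06

Ksp = 10^(−6.31) = 4.898×10^-7
Ω = [Ca²⁺][CO3²⁻]/Ksp = (10.6×10^-3)(0.234×10^-3) / 4.898×10^-7 = 5.06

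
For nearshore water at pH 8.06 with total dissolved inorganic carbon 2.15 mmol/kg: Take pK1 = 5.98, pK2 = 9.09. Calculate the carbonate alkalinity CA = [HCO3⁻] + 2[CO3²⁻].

CA = 2.32 mmol/kg

CA = [HCO3⁻] + 2[CO3²⁻] = (α₁ + 2α₂)·DIC
At pH 8.06: [H⁺]/K1 = 10^-2.08 = 0.0083176, K2/[H⁺] = 10^-1.03 = 0.093325
α₁ = 1/(1 + 0.0083176 + 0.093325) = 1/1.1016 = 0.9077; α₂ = α₁·K2/[H⁺] = 0.08471
α₁ + 2α₂ = 1.0772
CA = 1.0772 × 2.15 = 2.32 mmol/kg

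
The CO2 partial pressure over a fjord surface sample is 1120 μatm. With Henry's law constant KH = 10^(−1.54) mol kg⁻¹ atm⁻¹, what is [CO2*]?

[CO2*] = 32.3 μmol/kg

KH = 10^(−1.54) = 2.884×10^-2 mol kg⁻¹ atm⁻¹
[CO2*] = KH · pCO2 = 2.884×10^-2 × 1120×10^-6 atm = 3.23×10^-5 mol/kg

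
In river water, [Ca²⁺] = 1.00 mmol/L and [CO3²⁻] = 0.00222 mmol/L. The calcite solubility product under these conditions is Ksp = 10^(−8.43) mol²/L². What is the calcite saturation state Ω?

Ω = 0.598

Ksp = 10^(−8.43) = 3.715×10^-9
Ω = [Ca²⁺][CO3²⁻]/Ksp = (1.00×10^-3)(0.00222×10^-3) / 3.715×10^-9 = 0.598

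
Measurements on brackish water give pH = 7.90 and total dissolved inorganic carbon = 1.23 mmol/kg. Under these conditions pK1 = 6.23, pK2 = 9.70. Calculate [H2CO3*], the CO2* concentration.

α₀ = 1 / (1 + K1/[H⁺] + K1K2/[H⁺]²) = 1 / (1 + 10^+1.67 + 10^-0.13)
   = 1 / (1 + 46.774 + 0.74131) = 1/48.515 = 0.02061
[CO2*] = α₀ × DIC = 0.02061 × 1.23 = 0.0254 mmol/kg

[CO2*] = 0.0254 mmol/kg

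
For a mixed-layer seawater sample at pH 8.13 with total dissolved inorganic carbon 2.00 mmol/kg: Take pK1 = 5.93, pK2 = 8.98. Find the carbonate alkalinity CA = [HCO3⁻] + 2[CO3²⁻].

CA = 2.24 mmol/kg

CA = [HCO3⁻] + 2[CO3²⁻] = (α₁ + 2α₂)·DIC
At pH 8.13: [H⁺]/K1 = 10^-2.20 = 0.0063096, K2/[H⁺] = 10^-0.85 = 0.14125
α₁ = 1/(1 + 0.0063096 + 0.14125) = 1/1.1476 = 0.8714; α₂ = α₁·K2/[H⁺] = 0.1231
α₁ + 2α₂ = 1.1176
CA = 1.1176 × 2.00 = 2.24 mmol/kg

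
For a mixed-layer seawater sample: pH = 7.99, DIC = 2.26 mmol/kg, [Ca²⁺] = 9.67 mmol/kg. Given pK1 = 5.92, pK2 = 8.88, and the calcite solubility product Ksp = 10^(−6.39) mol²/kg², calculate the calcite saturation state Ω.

α₂ = 1 / (1 + [H⁺]/K2 + [H⁺]²/(K1K2)) = 1 / (1 + 10^+0.89 + 10^-1.18)
   = 1 / (1 + 7.7625 + 0.066069) = 1/8.8285 = 0.1133
[CO3²⁻] = α₂ × DIC = 0.1133 × 2.26 = 0.2560 mmol/kg
Ksp = 10^(−6.39) = 4.074×10^-7
Ω = [Ca²⁺][CO3²⁻]/Ksp = (9.67×10^-3)(2.560×10^-4) / 4.074×10^-7 = 6.08

Ω = 6.08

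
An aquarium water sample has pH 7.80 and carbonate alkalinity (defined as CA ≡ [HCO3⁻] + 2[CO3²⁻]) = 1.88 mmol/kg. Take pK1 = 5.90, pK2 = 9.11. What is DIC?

DIC = 1.82 mmol/kg

CA = [HCO3⁻] + 2[CO3²⁻] = (α₁ + 2α₂)·DIC
At pH 7.80: [H⁺]/K1 = 10^-1.90 = 0.012589, K2/[H⁺] = 10^-1.31 = 0.048978
α₁ = 1/(1 + 0.012589 + 0.048978) = 1/1.0616 = 0.9420; α₂ = α₁·K2/[H⁺] = 0.04614
α₁ + 2α₂ = 1.0343
DIC = CA / (α₁ + 2α₂) = 1.88 / 1.0343 = 1.82 mmol/kg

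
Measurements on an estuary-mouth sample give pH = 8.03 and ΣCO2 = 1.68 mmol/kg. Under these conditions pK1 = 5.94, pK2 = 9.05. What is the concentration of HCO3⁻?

[HCO3⁻] = 1.52 mmol/kg

α₁ = 1 / (1 + [H⁺]/K1 + K2/[H⁺]) = 1 / (1 + 10^-2.09 + 10^-1.02)
   = 1 / (1 + 0.0081283 + 0.095499) = 1/1.1036 = 0.9061
[HCO3⁻] = α₁ × DIC = 0.9061 × 1.68 = 1.52 mmol/kg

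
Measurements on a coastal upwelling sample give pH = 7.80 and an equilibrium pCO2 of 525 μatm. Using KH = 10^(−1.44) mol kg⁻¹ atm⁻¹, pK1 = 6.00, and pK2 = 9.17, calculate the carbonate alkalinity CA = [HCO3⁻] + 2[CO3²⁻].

CA = 1.31 mmol/kg

[CO2*] = KH · pCO2 = 10^(−1.44) × 525×10^-6 = 1.906×10^-5 mol/kg
α₀ = 1/(1 + K1/[H⁺] + K1K2/[H⁺]²) = 1/(1 + 10^+1.80 + 10^+0.43) = 0.01497
DIC = [CO2*]/α₀ = 1.906×10^-5 / 0.01497 = 1.273 mmol/kg
CA = (α₁ + 2α₂)·DIC = (0.9447 + 2×0.04030) × 1.273 = 1.31 mmol/kg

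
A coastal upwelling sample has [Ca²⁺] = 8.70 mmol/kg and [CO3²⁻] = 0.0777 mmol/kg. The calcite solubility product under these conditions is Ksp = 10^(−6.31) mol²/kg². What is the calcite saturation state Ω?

Ksp = 10^(−6.31) = 4.898×10^-7
Ω = [Ca²⁺][CO3²⁻]/Ksp = (8.70×10^-3)(0.0777×10^-3) / 4.898×10^-7 = 1.38

Ω = 1.38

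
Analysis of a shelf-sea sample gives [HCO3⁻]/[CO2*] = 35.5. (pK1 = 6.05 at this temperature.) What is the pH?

pH = 7.60

From K1 = [H⁺][HCO3⁻]/[CO2*]:  pH = pK1 + log₁₀([HCO3⁻]/[CO2*])
log₁₀(35.5) = +1.550
pH = 6.05 + (+1.550) = 7.60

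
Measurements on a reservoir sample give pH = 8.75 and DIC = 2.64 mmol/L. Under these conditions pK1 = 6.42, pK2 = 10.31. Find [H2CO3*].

[CO2*] = 12.0 μmol/L

α₀ = 1 / (1 + K1/[H⁺] + K1K2/[H⁺]²) = 1 / (1 + 10^+2.33 + 10^+0.77)
   = 1 / (1 + 213.80 + 5.8884) = 1/220.68 = 0.004531
[CO2*] = α₀ × DIC = 0.004531 × 2.64 = 0.0120 mmol/L = 12.0 μmol/L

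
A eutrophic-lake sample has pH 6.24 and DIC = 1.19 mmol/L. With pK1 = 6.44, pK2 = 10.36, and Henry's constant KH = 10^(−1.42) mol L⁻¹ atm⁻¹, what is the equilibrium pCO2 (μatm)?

pCO2 = 1.92×10^4 μatm

α₀ = 1 / (1 + K1/[H⁺] + K1K2/[H⁺]²) = 1 / (1 + 10^-0.20 + 10^-4.32)
   = 1 / (1 + 0.63096 + 4.7863×10^-5) = 1/1.6310 = 0.6131
[CO2*] = α₀ × DIC = 0.6131 × 1.19 = 0.7296 mmol/L
pCO2 = [CO2*]/KH = 7.296×10^-4 / 3.802×10^-2 = 1.92×10^4 μatm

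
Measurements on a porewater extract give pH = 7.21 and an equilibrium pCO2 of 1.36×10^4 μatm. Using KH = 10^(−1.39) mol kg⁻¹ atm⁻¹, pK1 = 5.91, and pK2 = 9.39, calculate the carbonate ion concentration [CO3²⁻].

[CO2*] = KH · pCO2 = 10^(−1.39) × 1.36×10^4×10^-6 = 5.540×10^-4 mol/kg
α₀ = 1/(1 + K1/[H⁺] + K1K2/[H⁺]²) = 1/(1 + 10^+1.30 + 10^-0.88) = 0.04743
DIC = [CO2*]/α₀ = 5.540×10^-4 / 0.04743 = 11.68 mmol/kg
[CO3²⁻] = α₂·DIC; α₂ = 0.006252, so [CO3²⁻] = 0.006252 × 11.68 = 0.0730 mmol/kg

[CO3²⁻] = 0.0730 mmol/kg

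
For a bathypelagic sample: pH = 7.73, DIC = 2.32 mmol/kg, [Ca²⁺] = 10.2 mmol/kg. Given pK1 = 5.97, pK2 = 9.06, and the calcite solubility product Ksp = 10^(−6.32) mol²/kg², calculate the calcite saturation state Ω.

Ω = 2.17

α₂ = 1 / (1 + [H⁺]/K2 + [H⁺]²/(K1K2)) = 1 / (1 + 10^+1.33 + 10^-0.43)
   = 1 / (1 + 21.380 + 0.37154) = 1/22.751 = 0.04395
[CO3²⁻] = α₂ × DIC = 0.04395 × 2.32 = 0.1020 mmol/kg
Ksp = 10^(−6.32) = 4.786×10^-7
Ω = [Ca²⁺][CO3²⁻]/Ksp = (10.2×10^-3)(1.020×10^-4) / 4.786×10^-7 = 2.17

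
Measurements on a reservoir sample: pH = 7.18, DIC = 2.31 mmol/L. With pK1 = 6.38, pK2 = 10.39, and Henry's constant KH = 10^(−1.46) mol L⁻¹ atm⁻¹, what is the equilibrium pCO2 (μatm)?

α₀ = 1 / (1 + K1/[H⁺] + K1K2/[H⁺]²) = 1 / (1 + 10^+0.80 + 10^-2.41)
   = 1 / (1 + 6.3096 + 0.0038905) = 1/7.3135 = 0.1367
[CO2*] = α₀ × DIC = 0.1367 × 2.31 = 0.3159 mmol/L
pCO2 = [CO2*]/KH = 3.159×10^-4 / 3.467×10^-2 = 9110 μatm

pCO2 = 9110 μatm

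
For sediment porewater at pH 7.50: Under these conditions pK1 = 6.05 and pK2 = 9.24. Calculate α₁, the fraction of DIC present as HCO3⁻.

α₁ = 0.949

α₁ = 1 / (1 + [H⁺]/K1 + K2/[H⁺]) = 1 / (1 + 10^-1.45 + 10^-1.74)
   = 1 / (1 + 0.035481 + 0.018197) = 1/1.0537 = 0.9491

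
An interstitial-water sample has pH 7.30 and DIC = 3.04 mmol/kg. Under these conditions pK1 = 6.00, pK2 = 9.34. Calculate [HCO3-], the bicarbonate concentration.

α₁ = 1 / (1 + [H⁺]/K1 + K2/[H⁺]) = 1 / (1 + 10^-1.30 + 10^-2.04)
   = 1 / (1 + 0.050119 + 0.0091201) = 1/1.0592 = 0.9441
[HCO3⁻] = α₁ × DIC = 0.9441 × 3.04 = 2.87 mmol/kg

[HCO3⁻] = 2.87 mmol/kg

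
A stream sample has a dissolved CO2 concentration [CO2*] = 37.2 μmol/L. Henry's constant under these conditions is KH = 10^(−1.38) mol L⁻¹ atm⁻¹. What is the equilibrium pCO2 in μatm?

pCO2 = 892 μatm

KH = 10^(−1.38) = 4.169×10^-2 mol L⁻¹ atm⁻¹
pCO2 = [CO2*]/KH = 37.2×10^-6 / 4.169×10^-2 = 8.92×10^-4 atm = 892 μatm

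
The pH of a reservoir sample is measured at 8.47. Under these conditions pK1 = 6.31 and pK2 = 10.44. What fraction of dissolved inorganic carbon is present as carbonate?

α₂ = 0.0105

α₂ = 1 / (1 + [H⁺]/K2 + [H⁺]²/(K1K2)) = 1 / (1 + 10^+1.97 + 10^-0.19)
   = 1 / (1 + 93.325 + 0.64565) = 1/94.971 = 0.01053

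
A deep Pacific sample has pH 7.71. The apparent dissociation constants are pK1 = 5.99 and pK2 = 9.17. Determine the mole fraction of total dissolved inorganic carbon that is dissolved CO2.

α₀ = 0.0181

α₀ = 1 / (1 + K1/[H⁺] + K1K2/[H⁺]²) = 1 / (1 + 10^+1.72 + 10^+0.26)
   = 1 / (1 + 52.481 + 1.8197) = 1/55.300 = 0.01808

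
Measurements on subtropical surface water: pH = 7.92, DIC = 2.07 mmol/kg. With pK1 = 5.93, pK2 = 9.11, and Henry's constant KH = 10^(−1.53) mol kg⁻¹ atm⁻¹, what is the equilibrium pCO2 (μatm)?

α₀ = 1 / (1 + K1/[H⁺] + K1K2/[H⁺]²) = 1 / (1 + 10^+1.99 + 10^+0.80)
   = 1 / (1 + 97.724 + 6.3096) = 1/105.03 = 0.009521
[CO2*] = α₀ × DIC = 0.009521 × 2.07 = 0.01971 mmol/kg = 19.71 μmol/kg
pCO2 = [CO2*]/KH = 1.971×10^-5 / 2.951×10^-2 = 668 μatm

pCO2 = 668 μatm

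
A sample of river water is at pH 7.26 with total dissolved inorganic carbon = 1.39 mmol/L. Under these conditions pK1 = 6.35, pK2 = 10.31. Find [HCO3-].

[HCO3⁻] = 1.24 mmol/L

α₁ = 1 / (1 + [H⁺]/K1 + K2/[H⁺]) = 1 / (1 + 10^-0.91 + 10^-3.05)
   = 1 / (1 + 0.12303 + 0.00089125) = 1/1.1239 = 0.8897
[HCO3⁻] = α₁ × DIC = 0.8897 × 1.39 = 1.24 mmol/L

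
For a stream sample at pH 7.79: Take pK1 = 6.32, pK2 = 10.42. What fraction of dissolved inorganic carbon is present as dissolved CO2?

α₀ = 1 / (1 + K1/[H⁺] + K1K2/[H⁺]²) = 1 / (1 + 10^+1.47 + 10^-1.16)
   = 1 / (1 + 29.512 + 0.069183) = 1/30.581 = 0.03270

α₀ = 0.0327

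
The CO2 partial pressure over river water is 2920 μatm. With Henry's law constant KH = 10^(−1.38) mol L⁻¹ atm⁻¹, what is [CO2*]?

KH = 10^(−1.38) = 4.169×10^-2 mol L⁻¹ atm⁻¹
[CO2*] = KH · pCO2 = 4.169×10^-2 × 2920×10^-6 atm = 1.22×10^-4 mol/L

[CO2*] = 122 μmol/L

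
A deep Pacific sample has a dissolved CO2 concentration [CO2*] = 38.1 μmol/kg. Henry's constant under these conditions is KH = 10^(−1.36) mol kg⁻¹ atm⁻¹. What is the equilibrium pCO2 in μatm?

pCO2 = 873 μatm

KH = 10^(−1.36) = 4.365×10^-2 mol kg⁻¹ atm⁻¹
pCO2 = [CO2*]/KH = 38.1×10^-6 / 4.365×10^-2 = 8.73×10^-4 atm = 873 μatm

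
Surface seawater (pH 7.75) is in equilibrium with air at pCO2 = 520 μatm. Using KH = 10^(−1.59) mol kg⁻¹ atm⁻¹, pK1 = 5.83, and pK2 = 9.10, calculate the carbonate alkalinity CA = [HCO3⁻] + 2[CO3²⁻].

CA = 1.21 mmol/kg

[CO2*] = KH · pCO2 = 10^(−1.59) × 520×10^-6 = 1.337×10^-5 mol/kg
α₀ = 1/(1 + K1/[H⁺] + K1K2/[H⁺]²) = 1/(1 + 10^+1.92 + 10^+0.57) = 0.01138
DIC = [CO2*]/α₀ = 1.337×10^-5 / 0.01138 = 1.175 mmol/kg
CA = (α₁ + 2α₂)·DIC = (0.9464 + 2×0.04227) × 1.175 = 1.21 mmol/kg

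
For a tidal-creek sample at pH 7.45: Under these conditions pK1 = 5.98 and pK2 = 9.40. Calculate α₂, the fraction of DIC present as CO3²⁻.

α₂ = 1 / (1 + [H⁺]/K2 + [H⁺]²/(K1K2)) = 1 / (1 + 10^+1.95 + 10^+0.48)
   = 1 / (1 + 89.125 + 3.0200) = 1/93.145 = 0.01074

α₂ = 0.0107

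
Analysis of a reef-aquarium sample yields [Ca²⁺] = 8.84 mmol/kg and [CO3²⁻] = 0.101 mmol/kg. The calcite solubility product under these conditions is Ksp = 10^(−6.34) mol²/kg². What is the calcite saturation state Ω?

Ω = 1.95

Ksp = 10^(−6.34) = 4.571×10^-7
Ω = [Ca²⁺][CO3²⁻]/Ksp = (8.84×10^-3)(0.101×10^-3) / 4.571×10^-7 = 1.95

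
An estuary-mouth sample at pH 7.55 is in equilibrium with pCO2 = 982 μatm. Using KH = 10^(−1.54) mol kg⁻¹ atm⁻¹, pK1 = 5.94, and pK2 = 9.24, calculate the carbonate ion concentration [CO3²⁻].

[CO3²⁻] = 0.0236 mmol/kg

[CO2*] = KH · pCO2 = 10^(−1.54) × 982×10^-6 = 2.832×10^-5 mol/kg
α₀ = 1/(1 + K1/[H⁺] + K1K2/[H⁺]²) = 1/(1 + 10^+1.61 + 10^-0.08) = 0.02349
DIC = [CO2*]/α₀ = 2.832×10^-5 / 0.02349 = 1.206 mmol/kg
[CO3²⁻] = α₂·DIC; α₂ = 0.01954, so [CO3²⁻] = 0.01954 × 1.206 = 0.0236 mmol/kg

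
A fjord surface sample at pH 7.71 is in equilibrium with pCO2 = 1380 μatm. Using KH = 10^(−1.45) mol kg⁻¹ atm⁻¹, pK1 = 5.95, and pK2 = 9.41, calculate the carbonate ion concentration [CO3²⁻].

[CO2*] = KH · pCO2 = 10^(−1.45) × 1380×10^-6 = 4.896×10^-5 mol/kg
α₀ = 1/(1 + K1/[H⁺] + K1K2/[H⁺]²) = 1/(1 + 10^+1.76 + 10^+0.06) = 0.01675
DIC = [CO2*]/α₀ = 4.896×10^-5 / 0.01675 = 2.923 mmol/kg
[CO3²⁻] = α₂·DIC; α₂ = 0.01923, so [CO3²⁻] = 0.01923 × 2.923 = 0.0562 mmol/kg

[CO3²⁻] = 0.0562 mmol/kg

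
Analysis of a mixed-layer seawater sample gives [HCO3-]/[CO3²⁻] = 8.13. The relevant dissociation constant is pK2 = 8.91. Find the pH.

pH = 8.00

From K2 = [H⁺][CO3²⁻]/[HCO3-]:  pH = pK2 − log₁₀([HCO3-]/[CO3²⁻])
log₁₀(8.13) = +0.910
pH = 8.91 − (+0.910) = 8.00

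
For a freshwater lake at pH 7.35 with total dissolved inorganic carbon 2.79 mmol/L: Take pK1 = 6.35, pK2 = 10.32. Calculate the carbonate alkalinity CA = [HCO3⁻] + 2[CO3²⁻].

CA = 2.54 mmol/L

CA = [HCO3⁻] + 2[CO3²⁻] = (α₁ + 2α₂)·DIC
At pH 7.35: [H⁺]/K1 = 10^-1.00 = 0.10000, K2/[H⁺] = 10^-2.97 = 0.0010715
α₁ = 1/(1 + 0.10000 + 0.0010715) = 1/1.1011 = 0.9082; α₂ = α₁·K2/[H⁺] = 0.0009732
α₁ + 2α₂ = 0.9102
CA = 0.9102 × 2.79 = 2.54 mmol/L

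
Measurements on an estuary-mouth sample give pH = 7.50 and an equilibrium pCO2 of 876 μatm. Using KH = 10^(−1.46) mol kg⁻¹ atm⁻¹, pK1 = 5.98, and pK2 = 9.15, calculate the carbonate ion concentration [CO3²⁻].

[CO3²⁻] = 0.0225 mmol/kg

[CO2*] = KH · pCO2 = 10^(−1.46) × 876×10^-6 = 3.037×10^-5 mol/kg
α₀ = 1/(1 + K1/[H⁺] + K1K2/[H⁺]²) = 1/(1 + 10^+1.52 + 10^-0.13) = 0.02869
DIC = [CO2*]/α₀ = 3.037×10^-5 / 0.02869 = 1.059 mmol/kg
[CO3²⁻] = α₂·DIC; α₂ = 0.02127, so [CO3²⁻] = 0.02127 × 1.059 = 0.0225 mmol/kg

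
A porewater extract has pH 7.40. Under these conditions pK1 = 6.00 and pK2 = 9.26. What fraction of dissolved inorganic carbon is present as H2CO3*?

α₀ = 1 / (1 + K1/[H⁺] + K1K2/[H⁺]²) = 1 / (1 + 10^+1.40 + 10^-0.46)
   = 1 / (1 + 25.119 + 0.34674) = 1/26.466 = 0.03778

α₀ = 0.0378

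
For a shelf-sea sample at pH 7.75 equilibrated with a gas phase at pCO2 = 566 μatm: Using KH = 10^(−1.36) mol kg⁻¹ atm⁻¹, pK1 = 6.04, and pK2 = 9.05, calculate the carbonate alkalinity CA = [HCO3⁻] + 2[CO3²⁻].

CA = 1.39 mmol/kg

[CO2*] = KH · pCO2 = 10^(−1.36) × 566×10^-6 = 2.471×10^-5 mol/kg
α₀ = 1/(1 + K1/[H⁺] + K1K2/[H⁺]²) = 1/(1 + 10^+1.71 + 10^+0.41) = 0.01823
DIC = [CO2*]/α₀ = 2.471×10^-5 / 0.01823 = 1.355 mmol/kg
CA = (α₁ + 2α₂)·DIC = (0.9349 + 2×0.04686) × 1.355 = 1.39 mmol/kg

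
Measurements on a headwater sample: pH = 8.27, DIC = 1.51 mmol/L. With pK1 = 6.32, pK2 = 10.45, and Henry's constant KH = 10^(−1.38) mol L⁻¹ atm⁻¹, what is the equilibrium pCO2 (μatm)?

pCO2 = 399 μatm

α₀ = 1 / (1 + K1/[H⁺] + K1K2/[H⁺]²) = 1 / (1 + 10^+1.95 + 10^-0.23)
   = 1 / (1 + 89.125 + 0.58884) = 1/90.714 = 0.01102
[CO2*] = α₀ × DIC = 0.01102 × 1.51 = 0.01665 mmol/L = 16.65 μmol/L
pCO2 = [CO2*]/KH = 1.665×10^-5 / 4.169×10^-2 = 399 μatm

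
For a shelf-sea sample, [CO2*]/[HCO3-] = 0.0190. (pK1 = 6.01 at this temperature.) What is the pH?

pH = 7.73

From K1 = [H⁺][HCO3-]/[CO2*]:  pH = pK1 − log₁₀([CO2*]/[HCO3-])
log₁₀(0.0190) = -1.721
pH = 6.01 − (-1.721) = 7.73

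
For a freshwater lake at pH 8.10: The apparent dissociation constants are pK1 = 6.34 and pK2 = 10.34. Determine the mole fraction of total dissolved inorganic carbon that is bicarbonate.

α₁ = 1 / (1 + [H⁺]/K1 + K2/[H⁺]) = 1 / (1 + 10^-1.76 + 10^-2.24)
   = 1 / (1 + 0.017378 + 0.0057544) = 1/1.0231 = 0.9774

α₁ = 0.977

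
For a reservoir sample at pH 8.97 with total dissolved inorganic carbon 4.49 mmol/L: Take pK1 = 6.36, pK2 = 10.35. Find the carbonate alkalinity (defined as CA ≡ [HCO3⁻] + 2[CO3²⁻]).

CA = [HCO3⁻] + 2[CO3²⁻] = (α₁ + 2α₂)·DIC
At pH 8.97: [H⁺]/K1 = 10^-2.61 = 0.0024547, K2/[H⁺] = 10^-1.38 = 0.041687
α₁ = 1/(1 + 0.0024547 + 0.041687) = 1/1.0441 = 0.9577; α₂ = α₁·K2/[H⁺] = 0.03992
α₁ + 2α₂ = 1.0376
CA = 1.0376 × 4.49 = 4.66 mmol/L

CA = 4.66 mmol/L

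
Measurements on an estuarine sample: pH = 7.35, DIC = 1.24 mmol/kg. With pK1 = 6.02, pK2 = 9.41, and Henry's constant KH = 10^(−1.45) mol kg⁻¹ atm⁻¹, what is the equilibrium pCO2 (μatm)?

pCO2 = 1550 μatm

α₀ = 1 / (1 + K1/[H⁺] + K1K2/[H⁺]²) = 1 / (1 + 10^+1.33 + 10^-0.73)
   = 1 / (1 + 21.380 + 0.18621) = 1/22.566 = 0.04431
[CO2*] = α₀ × DIC = 0.04431 × 1.24 = 0.05495 mmol/kg
pCO2 = [CO2*]/KH = 5.495×10^-5 / 3.548×10^-2 = 1550 μatm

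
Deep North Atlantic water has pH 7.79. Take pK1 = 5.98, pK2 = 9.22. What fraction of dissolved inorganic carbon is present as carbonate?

α₂ = 1 / (1 + [H⁺]/K2 + [H⁺]²/(K1K2)) = 1 / (1 + 10^+1.43 + 10^-0.38)
   = 1 / (1 + 26.915 + 0.41687) = 1/28.332 = 0.03530

α₂ = 0.0353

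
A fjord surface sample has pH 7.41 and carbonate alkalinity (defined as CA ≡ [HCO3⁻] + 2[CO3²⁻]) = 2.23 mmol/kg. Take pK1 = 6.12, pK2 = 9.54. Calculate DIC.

DIC = 2.33 mmol/kg

CA = [HCO3⁻] + 2[CO3²⁻] = (α₁ + 2α₂)·DIC
At pH 7.41: [H⁺]/K1 = 10^-1.29 = 0.051286, K2/[H⁺] = 10^-2.13 = 0.0074131
α₁ = 1/(1 + 0.051286 + 0.0074131) = 1/1.0587 = 0.9446; α₂ = α₁·K2/[H⁺] = 0.007002
α₁ + 2α₂ = 0.9586
DIC = CA / (α₁ + 2α₂) = 2.23 / 0.9586 = 2.33 mmol/kg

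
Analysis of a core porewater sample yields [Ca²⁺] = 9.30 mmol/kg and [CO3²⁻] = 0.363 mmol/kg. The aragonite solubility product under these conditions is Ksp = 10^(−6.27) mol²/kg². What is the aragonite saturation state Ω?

Ω = 6.29

Ksp = 10^(−6.27) = 5.370×10^-7
Ω = [Ca²⁺][CO3²⁻]/Ksp = (9.30×10^-3)(0.363×10^-3) / 5.370×10^-7 = 6.29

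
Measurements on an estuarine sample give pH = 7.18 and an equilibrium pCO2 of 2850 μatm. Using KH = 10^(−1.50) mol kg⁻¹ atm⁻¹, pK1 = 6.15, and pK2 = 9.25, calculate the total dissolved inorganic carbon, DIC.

[CO2*] = KH · pCO2 = 10^(−1.50) × 2850×10^-6 = 9.012×10^-5 mol/kg
α₀ = 1/(1 + K1/[H⁺] + K1K2/[H⁺]²) = 1/(1 + 10^+1.03 + 10^-1.04) = 0.08470
DIC = [CO2*]/α₀ = 9.012×10^-5 / 0.08470 = 1.06 mmol/kg

DIC = 1.06 mmol/kg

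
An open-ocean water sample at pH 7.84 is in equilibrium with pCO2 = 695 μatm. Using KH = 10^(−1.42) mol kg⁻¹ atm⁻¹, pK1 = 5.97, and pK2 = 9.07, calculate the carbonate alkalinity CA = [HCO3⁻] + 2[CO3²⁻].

[CO2*] = KH · pCO2 = 10^(−1.42) × 695×10^-6 = 2.642×10^-5 mol/kg
α₀ = 1/(1 + K1/[H⁺] + K1K2/[H⁺]²) = 1/(1 + 10^+1.87 + 10^+0.64) = 0.01258
DIC = [CO2*]/α₀ = 2.642×10^-5 / 0.01258 = 2.101 mmol/kg
CA = (α₁ + 2α₂)·DIC = (0.9325 + 2×0.05491) × 2.101 = 2.19 mmol/kg

CA = 2.19 mmol/kg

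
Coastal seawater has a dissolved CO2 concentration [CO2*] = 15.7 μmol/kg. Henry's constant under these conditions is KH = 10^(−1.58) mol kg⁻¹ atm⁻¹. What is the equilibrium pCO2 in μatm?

pCO2 = 597 μatm

KH = 10^(−1.58) = 2.630×10^-2 mol kg⁻¹ atm⁻¹
pCO2 = [CO2*]/KH = 15.7×10^-6 / 2.630×10^-2 = 5.97×10^-4 atm = 597 μatm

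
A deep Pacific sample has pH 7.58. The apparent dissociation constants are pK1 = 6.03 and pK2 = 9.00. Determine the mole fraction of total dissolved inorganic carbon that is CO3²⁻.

α₂ = 1 / (1 + [H⁺]/K2 + [H⁺]²/(K1K2)) = 1 / (1 + 10^+1.42 + 10^-0.13)
   = 1 / (1 + 26.303 + 0.74131) = 1/28.044 = 0.03566

α₂ = 0.0357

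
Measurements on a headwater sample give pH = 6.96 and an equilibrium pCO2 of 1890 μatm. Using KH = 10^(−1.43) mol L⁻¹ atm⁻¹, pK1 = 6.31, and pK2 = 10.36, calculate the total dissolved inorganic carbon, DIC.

[CO2*] = KH · pCO2 = 10^(−1.43) × 1890×10^-6 = 7.022×10^-5 mol/L
α₀ = 1/(1 + K1/[H⁺] + K1K2/[H⁺]²) = 1/(1 + 10^+0.65 + 10^-2.75) = 0.1829
DIC = [CO2*]/α₀ = 7.022×10^-5 / 0.1829 = 0.384 mmol/L

DIC = 0.384 mmol/L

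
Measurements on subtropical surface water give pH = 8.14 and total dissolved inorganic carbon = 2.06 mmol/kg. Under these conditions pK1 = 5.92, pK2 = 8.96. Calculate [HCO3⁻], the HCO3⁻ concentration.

α₁ = 1 / (1 + [H⁺]/K1 + K2/[H⁺]) = 1 / (1 + 10^-2.22 + 10^-0.82)
   = 1 / (1 + 0.0060256 + 0.15136) = 1/1.1574 = 0.8640
[HCO3⁻] = α₁ × DIC = 0.8640 × 2.06 = 1.78 mmol/kg

[HCO3⁻] = 1.78 mmol/kg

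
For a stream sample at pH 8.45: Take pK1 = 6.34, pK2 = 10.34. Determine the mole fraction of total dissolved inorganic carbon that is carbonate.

α₂ = 0.0126

α₂ = 1 / (1 + [H⁺]/K2 + [H⁺]²/(K1K2)) = 1 / (1 + 10^+1.89 + 10^-0.22)
   = 1 / (1 + 77.625 + 0.60256) = 1/79.227 = 0.01262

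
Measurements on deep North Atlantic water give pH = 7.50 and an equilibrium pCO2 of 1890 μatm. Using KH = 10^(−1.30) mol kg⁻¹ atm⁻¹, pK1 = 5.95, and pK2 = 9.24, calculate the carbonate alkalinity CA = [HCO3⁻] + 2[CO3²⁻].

CA = 3.48 mmol/kg

[CO2*] = KH · pCO2 = 10^(−1.30) × 1890×10^-6 = 9.472×10^-5 mol/kg
α₀ = 1/(1 + K1/[H⁺] + K1K2/[H⁺]²) = 1/(1 + 10^+1.55 + 10^-0.19) = 0.02693
DIC = [CO2*]/α₀ = 9.472×10^-5 / 0.02693 = 3.517 mmol/kg
CA = (α₁ + 2α₂)·DIC = (0.9557 + 2×0.01739) × 3.517 = 3.48 mmol/kg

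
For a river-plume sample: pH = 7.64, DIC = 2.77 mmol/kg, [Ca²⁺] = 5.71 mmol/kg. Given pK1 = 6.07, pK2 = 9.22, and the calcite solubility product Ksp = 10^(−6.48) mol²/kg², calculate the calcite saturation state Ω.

Ω = 1.19

α₂ = 1 / (1 + [H⁺]/K2 + [H⁺]²/(K1K2)) = 1 / (1 + 10^+1.58 + 10^+0.01)
   = 1 / (1 + 38.019 + 1.0233) = 1/40.042 = 0.02497
[CO3²⁻] = α₂ × DIC = 0.02497 × 2.77 = 0.06918 mmol/kg
Ksp = 10^(−6.48) = 3.311×10^-7
Ω = [Ca²⁺][CO3²⁻]/Ksp = (5.71×10^-3)(6.918×10^-5) / 3.311×10^-7 = 1.19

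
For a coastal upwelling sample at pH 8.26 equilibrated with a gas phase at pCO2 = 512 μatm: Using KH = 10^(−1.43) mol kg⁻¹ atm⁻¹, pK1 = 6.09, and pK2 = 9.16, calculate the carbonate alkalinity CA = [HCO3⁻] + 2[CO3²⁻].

CA = 3.52 mmol/kg

[CO2*] = KH · pCO2 = 10^(−1.43) × 512×10^-6 = 1.902×10^-5 mol/kg
α₀ = 1/(1 + K1/[H⁺] + K1K2/[H⁺]²) = 1/(1 + 10^+2.17 + 10^+1.27) = 0.005969
DIC = [CO2*]/α₀ = 1.902×10^-5 / 0.005969 = 3.187 mmol/kg
CA = (α₁ + 2α₂)·DIC = (0.8829 + 2×0.1111) × 3.187 = 3.52 mmol/kg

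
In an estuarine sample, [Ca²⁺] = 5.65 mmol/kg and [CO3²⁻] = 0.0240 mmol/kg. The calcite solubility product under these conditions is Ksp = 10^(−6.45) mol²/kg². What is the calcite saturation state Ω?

Ksp = 10^(−6.45) = 3.548×10^-7
Ω = [Ca²⁺][CO3²⁻]/Ksp = (5.65×10^-3)(0.0240×10^-3) / 3.548×10^-7 = 0.382

Ω = 0.382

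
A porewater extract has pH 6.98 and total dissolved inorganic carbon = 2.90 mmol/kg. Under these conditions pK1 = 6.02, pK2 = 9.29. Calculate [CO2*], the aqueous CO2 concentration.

α₀ = 1 / (1 + K1/[H⁺] + K1K2/[H⁺]²) = 1 / (1 + 10^+0.96 + 10^-1.35)
   = 1 / (1 + 9.1201 + 0.044668) = 1/10.165 = 0.09838
[CO2*] = α₀ × DIC = 0.09838 × 2.90 = 0.285 mmol/kg

[CO2*] = 0.285 mmol/kg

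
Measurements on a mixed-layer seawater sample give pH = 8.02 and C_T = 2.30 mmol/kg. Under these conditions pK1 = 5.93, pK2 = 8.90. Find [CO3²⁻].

α₂ = 1 / (1 + [H⁺]/K2 + [H⁺]²/(K1K2)) = 1 / (1 + 10^+0.88 + 10^-1.21)
   = 1 / (1 + 7.5858 + 0.061660) = 1/8.6474 = 0.1156
[CO3²⁻] = α₂ × DIC = 0.1156 × 2.30 = 0.266 mmol/kg

[CO3²⁻] = 0.266 mmol/kg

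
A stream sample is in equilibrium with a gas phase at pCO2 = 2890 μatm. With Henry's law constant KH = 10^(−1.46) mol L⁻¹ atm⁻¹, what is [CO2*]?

KH = 10^(−1.46) = 3.467×10^-2 mol L⁻¹ atm⁻¹
[CO2*] = KH · pCO2 = 3.467×10^-2 × 2890×10^-6 atm = 1.00×10^-4 mol/L

[CO2*] = 100 μmol/L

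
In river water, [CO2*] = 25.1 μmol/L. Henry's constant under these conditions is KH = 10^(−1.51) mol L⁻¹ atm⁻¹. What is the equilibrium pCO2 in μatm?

KH = 10^(−1.51) = 3.090×10^-2 mol L⁻¹ atm⁻¹
pCO2 = [CO2*]/KH = 25.1×10^-6 / 3.090×10^-2 = 8.12×10^-4 atm = 812 μatm

pCO2 = 812 μatm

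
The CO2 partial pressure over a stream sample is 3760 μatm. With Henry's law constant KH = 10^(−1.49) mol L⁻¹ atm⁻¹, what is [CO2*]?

[CO2*] = 122 μmol/L

KH = 10^(−1.49) = 3.236×10^-2 mol L⁻¹ atm⁻¹
[CO2*] = KH · pCO2 = 3.236×10^-2 × 3760×10^-6 atm = 1.22×10^-4 mol/L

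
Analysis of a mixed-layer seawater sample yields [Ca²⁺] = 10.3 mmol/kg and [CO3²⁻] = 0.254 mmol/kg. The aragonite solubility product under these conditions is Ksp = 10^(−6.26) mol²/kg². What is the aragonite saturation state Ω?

Ω = 4.76

Ksp = 10^(−6.26) = 5.495×10^-7
Ω = [Ca²⁺][CO3²⁻]/Ksp = (10.3×10^-3)(0.254×10^-3) / 5.495×10^-7 = 4.76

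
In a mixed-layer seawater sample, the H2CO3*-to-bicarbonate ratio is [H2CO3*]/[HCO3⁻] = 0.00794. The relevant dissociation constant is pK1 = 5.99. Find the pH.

From K1 = [H⁺][HCO3⁻]/[H2CO3*]:  pH = pK1 − log₁₀([H2CO3*]/[HCO3⁻])
log₁₀(0.00794) = -2.100
pH = 5.99 − (-2.100) = 8.09

pH = 8.09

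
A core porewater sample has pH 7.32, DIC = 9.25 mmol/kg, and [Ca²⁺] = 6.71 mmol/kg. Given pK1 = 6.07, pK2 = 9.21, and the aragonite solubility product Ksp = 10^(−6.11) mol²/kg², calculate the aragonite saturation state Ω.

α₂ = 1 / (1 + [H⁺]/K2 + [H⁺]²/(K1K2)) = 1 / (1 + 10^+1.89 + 10^+0.64)
   = 1 / (1 + 77.625 + 4.3652) = 1/82.990 = 0.01205
[CO3²⁻] = α₂ × DIC = 0.01205 × 9.25 = 0.1115 mmol/kg
Ksp = 10^(−6.11) = 7.762×10^-7
Ω = [Ca²⁺][CO3²⁻]/Ksp = (6.71×10^-3)(1.115×10^-4) / 7.762×10^-7 = 0.963

Ω = 0.963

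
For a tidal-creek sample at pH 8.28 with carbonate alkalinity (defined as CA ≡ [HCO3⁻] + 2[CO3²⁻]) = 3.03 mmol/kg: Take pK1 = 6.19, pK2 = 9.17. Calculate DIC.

DIC = 2.74 mmol/kg

CA = [HCO3⁻] + 2[CO3²⁻] = (α₁ + 2α₂)·DIC
At pH 8.28: [H⁺]/K1 = 10^-2.09 = 0.0081283, K2/[H⁺] = 10^-0.89 = 0.12882
α₁ = 1/(1 + 0.0081283 + 0.12882) = 1/1.1370 = 0.8795; α₂ = α₁·K2/[H⁺] = 0.1133
α₁ + 2α₂ = 1.1062
DIC = CA / (α₁ + 2α₂) = 3.03 / 1.1062 = 2.74 mmol/kg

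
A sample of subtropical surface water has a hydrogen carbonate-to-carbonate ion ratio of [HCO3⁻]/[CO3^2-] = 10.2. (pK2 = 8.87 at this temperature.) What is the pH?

From K2 = [H⁺][CO3^2-]/[HCO3⁻]:  pH = pK2 − log₁₀([HCO3⁻]/[CO3^2-])
log₁₀(10.2) = +1.009
pH = 8.87 − (+1.009) = 7.86

pH = 7.86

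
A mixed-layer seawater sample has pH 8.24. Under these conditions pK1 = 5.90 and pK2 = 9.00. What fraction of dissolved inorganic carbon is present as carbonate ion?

α₂ = 0.147

α₂ = 1 / (1 + [H⁺]/K2 + [H⁺]²/(K1K2)) = 1 / (1 + 10^+0.76 + 10^-1.58)
   = 1 / (1 + 5.7544 + 0.026303) = 1/6.7807 = 0.1475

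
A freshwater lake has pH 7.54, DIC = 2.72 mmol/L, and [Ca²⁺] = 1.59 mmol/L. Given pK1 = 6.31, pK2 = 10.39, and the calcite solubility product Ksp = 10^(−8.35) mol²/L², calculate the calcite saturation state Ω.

Ω = 1.29

α₂ = 1 / (1 + [H⁺]/K2 + [H⁺]²/(K1K2)) = 1 / (1 + 10^+2.85 + 10^+1.62)
   = 1 / (1 + 707.95 + 41.687) = 1/750.63 = 0.001332
[CO3²⁻] = α₂ × DIC = 0.001332 × 2.72 = 0.003624 mmol/L = 3.624 μmol/L
Ksp = 10^(−8.35) = 4.467×10^-9
Ω = [Ca²⁺][CO3²⁻]/Ksp = (1.59×10^-3)(3.624×10^-6) / 4.467×10^-9 = 1.29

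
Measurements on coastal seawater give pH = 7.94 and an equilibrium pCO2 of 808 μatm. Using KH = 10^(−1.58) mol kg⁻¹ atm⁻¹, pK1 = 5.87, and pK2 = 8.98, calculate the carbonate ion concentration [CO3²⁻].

[CO2*] = KH · pCO2 = 10^(−1.58) × 808×10^-6 = 2.125×10^-5 mol/kg
α₀ = 1/(1 + K1/[H⁺] + K1K2/[H⁺]²) = 1/(1 + 10^+2.07 + 10^+1.03) = 0.007740
DIC = [CO2*]/α₀ = 2.125×10^-5 / 0.007740 = 2.746 mmol/kg
[CO3²⁻] = α₂·DIC; α₂ = 0.08293, so [CO3²⁻] = 0.08293 × 2.746 = 0.228 mmol/kg

[CO3²⁻] = 0.228 mmol/kg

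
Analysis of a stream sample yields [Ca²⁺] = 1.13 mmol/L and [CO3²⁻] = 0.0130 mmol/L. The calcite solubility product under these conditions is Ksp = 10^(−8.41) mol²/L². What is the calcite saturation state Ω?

Ω = 3.78

Ksp = 10^(−8.41) = 3.890×10^-9
Ω = [Ca²⁺][CO3²⁻]/Ksp = (1.13×10^-3)(0.0130×10^-3) / 3.890×10^-9 = 3.78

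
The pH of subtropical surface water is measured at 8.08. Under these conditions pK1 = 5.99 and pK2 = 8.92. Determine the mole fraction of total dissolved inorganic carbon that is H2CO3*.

α₀ = 0.00705

α₀ = 1 / (1 + K1/[H⁺] + K1K2/[H⁺]²) = 1 / (1 + 10^+2.09 + 10^+1.25)
   = 1 / (1 + 123.03 + 17.783) = 1/141.81 = 0.007052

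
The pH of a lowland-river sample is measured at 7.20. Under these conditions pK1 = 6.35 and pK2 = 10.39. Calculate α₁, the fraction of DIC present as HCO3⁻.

α₁ = 1 / (1 + [H⁺]/K1 + K2/[H⁺]) = 1 / (1 + 10^-0.85 + 10^-3.19)
   = 1 / (1 + 0.14125 + 0.00064565) = 1/1.1419 = 0.8757

α₁ = 0.876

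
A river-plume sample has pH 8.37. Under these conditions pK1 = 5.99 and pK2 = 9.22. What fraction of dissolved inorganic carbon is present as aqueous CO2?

α₀ = 0.00364

α₀ = 1 / (1 + K1/[H⁺] + K1K2/[H⁺]²) = 1 / (1 + 10^+2.38 + 10^+1.53)
   = 1 / (1 + 239.88 + 33.884) = 1/274.77 = 0.003639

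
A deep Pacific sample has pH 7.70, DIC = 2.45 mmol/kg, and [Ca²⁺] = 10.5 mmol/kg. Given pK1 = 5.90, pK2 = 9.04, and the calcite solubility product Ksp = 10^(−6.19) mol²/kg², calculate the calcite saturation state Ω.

Ω = 1.72

α₂ = 1 / (1 + [H⁺]/K2 + [H⁺]²/(K1K2)) = 1 / (1 + 10^+1.34 + 10^-0.46)
   = 1 / (1 + 21.878 + 0.34674) = 1/23.224 = 0.04306
[CO3²⁻] = α₂ × DIC = 0.04306 × 2.45 = 0.1055 mmol/kg
Ksp = 10^(−6.19) = 6.457×10^-7
Ω = [Ca²⁺][CO3²⁻]/Ksp = (10.5×10^-3)(1.055×10^-4) / 6.457×10^-7 = 1.72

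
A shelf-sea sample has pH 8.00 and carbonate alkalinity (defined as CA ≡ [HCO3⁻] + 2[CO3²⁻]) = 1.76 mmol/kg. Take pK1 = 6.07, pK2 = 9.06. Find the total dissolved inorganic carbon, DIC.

CA = [HCO3⁻] + 2[CO3²⁻] = (α₁ + 2α₂)·DIC
At pH 8.00: [H⁺]/K1 = 10^-1.93 = 0.011749, K2/[H⁺] = 10^-1.06 = 0.087096
α₁ = 1/(1 + 0.011749 + 0.087096) = 1/1.0988 = 0.9100; α₂ = α₁·K2/[H⁺] = 0.07926
α₁ + 2α₂ = 1.0686
DIC = CA / (α₁ + 2α₂) = 1.76 / 1.0686 = 1.65 mmol/kg

DIC = 1.65 mmol/kg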